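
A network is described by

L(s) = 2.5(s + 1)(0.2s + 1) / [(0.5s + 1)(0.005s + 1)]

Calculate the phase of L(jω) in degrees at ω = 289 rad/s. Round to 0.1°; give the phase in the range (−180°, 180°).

33.9°

At ω = 289 rad/s:
zero (1 + j289·1) = 1 + j289 → |·| ≈ 289, ∠ ≈ 89.80°
zero (1 + j289·0.2) = 1 + j57.8 → |·| ≈ 57.809, ∠ ≈ 89.01°
pole (1 + j289·0.5) = 1 + j144.5 → |·| ≈ 144.5, ∠ ≈ 89.60°
pole (1 + j289·0.005) = 1 + j1.445 → |·| ≈ 1.7573, ∠ ≈ 55.32°
∠L = (89.80° + 89.01°) − (89.60° + 55.32°) = 33.89°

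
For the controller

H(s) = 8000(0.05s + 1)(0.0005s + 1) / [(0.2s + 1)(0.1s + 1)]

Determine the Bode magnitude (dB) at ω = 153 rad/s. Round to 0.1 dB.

42.4 dB

At ω = 153 rad/s:
zero (1 + j153·0.05) = 1 + j7.65 → |·| ≈ 7.7151, ∠ ≈ 82.55°
zero (1 + j153·0.0005) = 1 + j0.0765 → |·| ≈ 1.0029, ∠ ≈ 4.37°
pole (1 + j153·0.2) = 1 + j30.6 → |·| ≈ 30.616, ∠ ≈ 88.13°
pole (1 + j153·0.1) = 1 + j15.3 → |·| ≈ 15.333, ∠ ≈ 86.26°
|H| = 8000 · 7.7151 · 1.0029 / (30.616 · 15.333) ≈ 131.86
Gain = 20 log₁₀(131.86) ≈ 42.40 dB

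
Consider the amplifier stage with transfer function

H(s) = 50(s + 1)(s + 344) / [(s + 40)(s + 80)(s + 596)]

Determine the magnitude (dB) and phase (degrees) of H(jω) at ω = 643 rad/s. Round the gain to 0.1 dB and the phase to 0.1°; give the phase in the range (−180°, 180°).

-23.9 dB, -64.8°

At s = jω = j643:
zero (s+1): 1 + j643 → |·| = √(1²+643²) = √413450 ≈ 643, ∠ = arctan(643/1) ≈ 89.91°
zero (s+344): 344 + j643 → |·| = √(344²+643²) = √531785 ≈ 729.24, ∠ = arctan(643/344) ≈ 61.85°
pole (s+40): 40 + j643 → |·| = √(40²+643²) = √415049 ≈ 644.24, ∠ = arctan(643/40) ≈ 86.44°
pole (s+80): 80 + j643 → |·| = √(80²+643²) = √419849 ≈ 647.96, ∠ = arctan(643/80) ≈ 82.91°
pole (s+596): 596 + j643 → |·| = √(596²+643²) = √768665 ≈ 876.74, ∠ = arctan(643/596) ≈ 47.17°
|H| = 50 · 4.689e+05 / 3.6599e+08 ≈ 0.064059
Gain = 20 log₁₀(0.064059) ≈ -23.87 dB
∠H = 151.76° − 216.52° = -64.76°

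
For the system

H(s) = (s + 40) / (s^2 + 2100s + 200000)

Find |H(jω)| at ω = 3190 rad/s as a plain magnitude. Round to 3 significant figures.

0.000265

Substitute s = j3190:
Numerator: (j3190) + 40 = 40 + j3190
Denominator: (j3190)^2 + 2100(j3190) + 200000 = -9976100 + j6699000
|N| = √(40² + 3190²) ≈ 3190.3, ∠N ≈ 89.28°
|D| = √(9976100² + 6699000²) ≈ 1.2017e+07, ∠D ≈ 146.12°
|H| = 3190.3 / 1.2017e+07 ≈ 0.00026548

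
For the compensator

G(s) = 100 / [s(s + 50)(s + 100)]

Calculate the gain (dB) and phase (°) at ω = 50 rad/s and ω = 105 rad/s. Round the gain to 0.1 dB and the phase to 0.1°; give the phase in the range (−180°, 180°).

At s = jω = j50:
pole (s+50): 50 + j50 → |·| = √(50²+50²) = √5000 ≈ 70.711, ∠ = arctan(50/50) ≈ 45.00°
pole (s+100): 100 + j50 → |·| = √(100²+50²) = √12500 ≈ 111.8, ∠ = arctan(50/100) ≈ 26.57°
pole at origin: |s| = 50, ∠ = 90.00° (in denominator)
|G| = 100 / 3.9527e+05 ≈ 0.00025299
Gain = 20 log₁₀(0.00025299) ≈ -71.94 dB
∠G = 0.00° − 161.57° = -161.57°

At s = jω = j105:
pole (s+50): 50 + j105 → |·| = √(50²+105²) = √13525 ≈ 116.3, ∠ = arctan(105/50) ≈ 64.54°
pole (s+100): 100 + j105 → |·| = √(100²+105²) = √21025 ≈ 145, ∠ = arctan(105/100) ≈ 46.40°
pole at origin: |s| = 105, ∠ = 90.00° (in denominator)
|G| = 100 / 1.7707e+06 ≈ 5.6475e-05
Gain = 20 log₁₀(5.6475e-05) ≈ -84.96 dB
∠G = 0.00° − 200.94° = -200.94° ≡ 159.06° (principal value)

ω = 50: -71.9 dB, -161.6°; ω = 105: -85.0 dB, 159.1°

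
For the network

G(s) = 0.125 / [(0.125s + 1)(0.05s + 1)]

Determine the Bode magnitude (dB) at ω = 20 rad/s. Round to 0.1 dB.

-29.7 dB

At ω = 20 rad/s:
pole (1 + j20·0.125) = 1 + j2.5 → |·| ≈ 2.6926, ∠ ≈ 68.20°
pole (1 + j20·0.05) = 1 + j1 → |·| ≈ 1.4142, ∠ ≈ 45.00°
|G| = 0.125 · 1 / (2.6926 · 1.4142) ≈ 0.032827
Gain = 20 log₁₀(0.032827) ≈ -29.68 dB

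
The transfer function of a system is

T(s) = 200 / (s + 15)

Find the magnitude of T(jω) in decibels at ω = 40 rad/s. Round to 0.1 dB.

13.4 dB

At s = jω = j40:
pole (s+15): 15 + j40 → |·| = √(15²+40²) = √1825 ≈ 42.72, ∠ = arctan(40/15) ≈ 69.44°
|T| = 200 / 42.72 ≈ 4.6816
Gain = 20 log₁₀(4.6816) ≈ 13.41 dB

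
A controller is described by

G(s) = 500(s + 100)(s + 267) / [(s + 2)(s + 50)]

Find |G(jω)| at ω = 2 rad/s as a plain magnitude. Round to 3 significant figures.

9.43e+04

At s = jω = j2:
zero (s+100): 100 + j2 → |·| = √(100²+2²) = √10004 ≈ 100.02, ∠ = arctan(2/100) ≈ 1.15°
zero (s+267): 267 + j2 → |·| = √(267²+2²) = √71293 ≈ 267.01, ∠ = arctan(2/267) ≈ 0.43°
pole (s+2): 2 + j2 → |·| = √(2²+2²) = √8 ≈ 2.8284, ∠ = arctan(2/2) ≈ 45.00°
pole (s+50): 50 + j2 → |·| = √(50²+2²) = √2504 ≈ 50.04, ∠ = arctan(2/50) ≈ 2.29°
|G| = 500 · 26706 / 141.53 ≈ 94347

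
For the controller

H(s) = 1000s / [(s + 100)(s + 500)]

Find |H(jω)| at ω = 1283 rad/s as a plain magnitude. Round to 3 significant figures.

At s = jω = j1283:
zero at origin: s = j1283 → |·| = 1283, ∠ = 90.00°
pole (s+100): 100 + j1283 → |·| = √(100²+1283²) = √1656089 ≈ 1286.9, ∠ = arctan(1283/100) ≈ 85.54°
pole (s+500): 500 + j1283 → |·| = √(500²+1283²) = √1896089 ≈ 1377, ∠ = arctan(1283/500) ≈ 68.71°
|H| = 1000 · 1283 / 1.7721e+06 ≈ 0.724

0.724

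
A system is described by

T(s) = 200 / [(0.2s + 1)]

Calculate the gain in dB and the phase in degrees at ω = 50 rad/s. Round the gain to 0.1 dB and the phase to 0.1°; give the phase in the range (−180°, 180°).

26.0 dB, -84.3°

At ω = 50 rad/s:
pole (1 + j50·0.2) = 1 + j10 → |·| ≈ 10.05, ∠ ≈ 84.29°
|T| = 200 · 1 / (10.05) ≈ 19.9
Gain = 20 log₁₀(19.9) ≈ 25.98 dB
∠T = (0°) − (84.29°) = -84.29°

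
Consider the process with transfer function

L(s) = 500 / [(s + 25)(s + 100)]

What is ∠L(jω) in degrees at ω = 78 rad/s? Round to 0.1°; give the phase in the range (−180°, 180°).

-110.2°

At s = jω = j78:
pole (s+25): 25 + j78 → |·| = √(25²+78²) = √6709 ≈ 81.908, ∠ = arctan(78/25) ≈ 72.23°
pole (s+100): 100 + j78 → |·| = √(100²+78²) = √16084 ≈ 126.82, ∠ = arctan(78/100) ≈ 37.95°
∠L = 0.00° − 110.18° = -110.18°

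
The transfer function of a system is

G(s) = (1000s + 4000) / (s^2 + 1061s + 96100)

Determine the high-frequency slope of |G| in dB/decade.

-20 dB/decade

Each pole contributes −20 dB/decade at high frequency; each zero contributes +20 dB/decade.
Net: 1 zero(s) − 2 pole(s) → -20 dB/decade.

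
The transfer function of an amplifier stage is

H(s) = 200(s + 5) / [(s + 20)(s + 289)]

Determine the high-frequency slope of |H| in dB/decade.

-20 dB/decade

Each pole contributes −20 dB/decade at high frequency; each zero contributes +20 dB/decade.
Net: 1 zero(s) − 2 pole(s) → -20 dB/decade.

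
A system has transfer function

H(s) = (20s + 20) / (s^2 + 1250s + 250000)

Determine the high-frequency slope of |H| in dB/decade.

-20 dB/decade

Each pole contributes −20 dB/decade at high frequency; each zero contributes +20 dB/decade.
Net: 1 zero(s) − 2 pole(s) → -20 dB/decade.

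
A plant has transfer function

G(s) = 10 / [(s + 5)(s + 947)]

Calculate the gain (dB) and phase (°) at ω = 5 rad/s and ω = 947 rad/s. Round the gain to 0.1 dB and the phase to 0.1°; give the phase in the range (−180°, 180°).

ω = 5: -56.5 dB, -45.3°; ω = 947: -102.1 dB, -134.7°

At s = jω = j5:
pole (s+5): 5 + j5 → |·| = √(5²+5²) = √50 ≈ 7.0711, ∠ = arctan(5/5) ≈ 45.00°
pole (s+947): 947 + j5 → |·| = √(947²+5²) = √896834 ≈ 947.01, ∠ = arctan(5/947) ≈ 0.30°
|G| = 10 / 6696.4 ≈ 0.0014933
Gain = 20 log₁₀(0.0014933) ≈ -56.52 dB
∠G = 0.00° − 45.30° = -45.30°

At s = jω = j947:
pole (s+5): 5 + j947 → |·| = √(5²+947²) = √896834 ≈ 947.01, ∠ = arctan(947/5) ≈ 89.70°
pole (s+947): 947 + j947 → |·| = √(947²+947²) = √1793618 ≈ 1339.3, ∠ = arctan(947/947) ≈ 45.00°
|G| = 10 / 1.2683e+06 ≈ 7.8846e-06
Gain = 20 log₁₀(7.8846e-06) ≈ -102.06 dB
∠G = 0.00° − 134.70° = -134.70°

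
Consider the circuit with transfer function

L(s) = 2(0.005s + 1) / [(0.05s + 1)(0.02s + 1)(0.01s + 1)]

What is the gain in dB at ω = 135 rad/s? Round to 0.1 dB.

At ω = 135 rad/s:
zero (1 + j135·0.005) = 1 + j0.675 → |·| ≈ 1.2065, ∠ ≈ 34.02°
pole (1 + j135·0.05) = 1 + j6.75 → |·| ≈ 6.8237, ∠ ≈ 81.57°
pole (1 + j135·0.02) = 1 + j2.7 → |·| ≈ 2.8792, ∠ ≈ 69.68°
pole (1 + j135·0.01) = 1 + j1.35 → |·| ≈ 1.68, ∠ ≈ 53.47°
|L| = 2 · 1.2065 / (6.8237 · 2.8792 · 1.68) ≈ 0.073107
Gain = 20 log₁₀(0.073107) ≈ -22.72 dB

-22.7 dB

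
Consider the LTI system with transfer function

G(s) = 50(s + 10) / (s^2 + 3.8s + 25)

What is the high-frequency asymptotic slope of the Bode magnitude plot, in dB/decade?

Each pole contributes −20 dB/decade at high frequency; each zero contributes +20 dB/decade.
Net: 1 zero(s) − 2 pole(s) → -20 dB/decade.

-20 dB/decade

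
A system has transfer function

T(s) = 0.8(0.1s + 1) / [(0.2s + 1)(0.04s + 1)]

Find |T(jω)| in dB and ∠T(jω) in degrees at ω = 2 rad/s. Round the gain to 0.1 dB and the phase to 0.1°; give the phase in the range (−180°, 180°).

At ω = 2 rad/s:
zero (1 + j2·0.1) = 1 + j0.2 → |·| ≈ 1.0198, ∠ ≈ 11.31°
pole (1 + j2·0.2) = 1 + j0.4 → |·| ≈ 1.077, ∠ ≈ 21.80°
pole (1 + j2·0.04) = 1 + j0.08 → |·| ≈ 1.0032, ∠ ≈ 4.57°
|T| = 0.8 · 1.0198 / (1.077 · 1.0032) ≈ 0.7551
Gain = 20 log₁₀(0.7551) ≈ -2.44 dB
∠T = (11.31°) − (21.80° + 4.57°) = -15.06°

-2.4 dB, -15.1°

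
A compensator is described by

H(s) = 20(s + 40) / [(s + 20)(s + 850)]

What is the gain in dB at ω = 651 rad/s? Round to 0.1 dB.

At s = jω = j651:
zero (s+40): 40 + j651 → |·| = √(40²+651²) = √425401 ≈ 652.23, ∠ = arctan(651/40) ≈ 86.48°
pole (s+20): 20 + j651 → |·| = √(20²+651²) = √424201 ≈ 651.31, ∠ = arctan(651/20) ≈ 88.24°
pole (s+850): 850 + j651 → |·| = √(850²+651²) = √1146301 ≈ 1070.7, ∠ = arctan(651/850) ≈ 37.45°
|H| = 20 · 652.23 / 6.9736e+05 ≈ 0.018706
Gain = 20 log₁₀(0.018706) ≈ -34.56 dB

-34.6 dB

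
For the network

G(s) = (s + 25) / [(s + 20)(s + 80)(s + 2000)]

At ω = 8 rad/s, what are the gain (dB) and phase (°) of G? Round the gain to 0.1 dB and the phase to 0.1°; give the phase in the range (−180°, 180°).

At s = jω = j8:
zero (s+25): 25 + j8 → |·| = √(25²+8²) = √689 ≈ 26.249, ∠ = arctan(8/25) ≈ 17.74°
pole (s+20): 20 + j8 → |·| = √(20²+8²) = √464 ≈ 21.541, ∠ = arctan(8/20) ≈ 21.80°
pole (s+80): 80 + j8 → |·| = √(80²+8²) = √6464 ≈ 80.399, ∠ = arctan(8/80) ≈ 5.71°
pole (s+2000): 2000 + j8 → |·| = √(2000²+8²) = √4000064 ≈ 2000, ∠ = arctan(8/2000) ≈ 0.23°
|G| = 1 · 26.249 / 3.4637e+06 ≈ 7.5783e-06
Gain = 20 log₁₀(7.5783e-06) ≈ -102.41 dB
∠G = 17.74° − 27.74° = -10.00°

-102.4 dB, -10.0°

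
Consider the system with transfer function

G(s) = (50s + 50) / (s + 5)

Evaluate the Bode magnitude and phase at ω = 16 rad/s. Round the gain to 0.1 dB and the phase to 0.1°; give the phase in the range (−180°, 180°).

Substitute s = j16:
Numerator: 50(j16) + 50 = 50 + j800
Denominator: (j16) + 5 = 5 + j16
|N| = √(50² + 800²) ≈ 801.56, ∠N ≈ 86.42°
|D| = √(5² + 16²) ≈ 16.763, ∠D ≈ 72.65°
|G| = 801.56 / 16.763 ≈ 47.817
Gain = 20 log₁₀(47.817) ≈ 33.59 dB
∠G = 86.42° − 72.65° = 13.77°

33.6 dB, 13.8°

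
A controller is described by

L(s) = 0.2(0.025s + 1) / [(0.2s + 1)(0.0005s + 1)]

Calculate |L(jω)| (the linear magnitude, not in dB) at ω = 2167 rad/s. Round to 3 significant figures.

0.0170

At ω = 2167 rad/s:
zero (1 + j2167·0.025) = 1 + j54.175 → |·| ≈ 54.184, ∠ ≈ 88.94°
pole (1 + j2167·0.2) = 1 + j433.4 → |·| ≈ 433.4, ∠ ≈ 89.87°
pole (1 + j2167·0.0005) = 1 + j1.0835 → |·| ≈ 1.4744, ∠ ≈ 47.30°
|L| = 0.2 · 54.184 / (433.4 · 1.4744) ≈ 0.016959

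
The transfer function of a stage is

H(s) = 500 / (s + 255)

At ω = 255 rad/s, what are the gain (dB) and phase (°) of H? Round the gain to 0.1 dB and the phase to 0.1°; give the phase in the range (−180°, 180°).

Substitute s = j255:
Numerator: 500 = 500 + j0
Denominator: (j255) + 255 = 255 + j255
|N| = √(500² + 0²) ≈ 500, ∠N ≈ 0.00°
|D| = √(255² + 255²) ≈ 360.62, ∠D ≈ 45.00°
|H| = 500 / 360.62 ≈ 1.3865
Gain = 20 log₁₀(1.3865) ≈ 2.84 dB
∠H = 0.00° − 45.00° = -45.00°

2.8 dB, -45.0°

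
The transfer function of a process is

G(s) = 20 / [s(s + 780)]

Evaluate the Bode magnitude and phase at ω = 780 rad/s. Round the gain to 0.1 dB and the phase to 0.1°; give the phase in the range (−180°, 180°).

-92.7 dB, -135.0°

At s = jω = j780:
pole (s+780): 780 + j780 → |·| = √(780²+780²) = √1216800 ≈ 1103.1, ∠ = arctan(780/780) ≈ 45.00°
pole at origin: |s| = 780, ∠ = 90.00° (in denominator)
|G| = 20 / 8.6042e+05 ≈ 2.3244e-05
Gain = 20 log₁₀(2.3244e-05) ≈ -92.67 dB
∠G = 0.00° − 135.00° = -135.00°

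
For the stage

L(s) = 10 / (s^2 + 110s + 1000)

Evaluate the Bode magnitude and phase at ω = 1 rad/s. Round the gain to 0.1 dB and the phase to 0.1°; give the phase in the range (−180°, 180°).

-40.0 dB, -6.3°

Substitute s = j1:
Numerator: 10 = 10 + j0
Denominator: (j1)^2 + 110(j1) + 1000 = 999 + j110
|N| = √(10² + 0²) ≈ 10, ∠N ≈ 0.00°
|D| = √(999² + 110²) ≈ 1005, ∠D ≈ 6.28°
|L| = 10 / 1005 ≈ 0.0099502
Gain = 20 log₁₀(0.0099502) ≈ -40.04 dB
∠L = 0.00° − 6.28° = -6.28°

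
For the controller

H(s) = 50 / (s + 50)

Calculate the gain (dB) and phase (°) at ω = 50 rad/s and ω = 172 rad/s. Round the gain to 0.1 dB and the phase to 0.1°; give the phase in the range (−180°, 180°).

ω = 50: -3.0 dB, -45.0°; ω = 172: -11.1 dB, -73.8°

At s = jω = j50:
pole (s+50): 50 + j50 → |·| = √(50²+50²) = √5000 ≈ 70.711, ∠ = arctan(50/50) ≈ 45.00°
|H| = 50 / 70.711 ≈ 0.7071
Gain = 20 log₁₀(0.7071) ≈ -3.01 dB
∠H = 0.00° − 45.00° = -45.00°

At s = jω = j172:
pole (s+50): 50 + j172 → |·| = √(50²+172²) = √32084 ≈ 179.12, ∠ = arctan(172/50) ≈ 73.79°
|H| = 50 / 179.12 ≈ 0.27914
Gain = 20 log₁₀(0.27914) ≈ -11.08 dB
∠H = 0.00° − 73.79° = -73.79°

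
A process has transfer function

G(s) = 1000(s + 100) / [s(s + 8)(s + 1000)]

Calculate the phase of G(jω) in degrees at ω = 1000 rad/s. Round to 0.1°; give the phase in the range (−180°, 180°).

-140.3°

At s = jω = j1000:
zero (s+100): 100 + j1000 → |·| = √(100²+1000²) = √1010000 ≈ 1005, ∠ = arctan(1000/100) ≈ 84.29°
pole (s+8): 8 + j1000 → |·| = √(8²+1000²) = √1000064 ≈ 1000, ∠ = arctan(1000/8) ≈ 89.54°
pole (s+1000): 1000 + j1000 → |·| = √(1000²+1000²) = √2000000 ≈ 1414.2, ∠ = arctan(1000/1000) ≈ 45.00°
pole at origin: |s| = 1000, ∠ = 90.00° (in denominator)
∠G = 84.29° − 224.54° = -140.25°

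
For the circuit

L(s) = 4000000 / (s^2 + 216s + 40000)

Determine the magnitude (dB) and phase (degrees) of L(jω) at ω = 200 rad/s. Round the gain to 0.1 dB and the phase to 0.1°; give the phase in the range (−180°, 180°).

39.3 dB, -90.0°

At s = jω = j200:
quadratic: (j200)² + 216·j200 + 40000 = 0 + j43200 → |·| ≈ 43200, ∠ ≈ 90.00°
|L| = 4000000 / 43200 ≈ 92.593
Gain = 20 log₁₀(92.593) ≈ 39.33 dB
∠L = 0.00° − 90.00° = -90.00°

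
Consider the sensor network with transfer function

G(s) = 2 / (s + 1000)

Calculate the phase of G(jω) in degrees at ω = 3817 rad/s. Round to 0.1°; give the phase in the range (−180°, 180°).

-75.3°

At s = jω = j3817:
pole (s+1000): 1000 + j3817 → |·| = √(1000²+3817²) = √15569489 ≈ 3945.8, ∠ = arctan(3817/1000) ≈ 75.32°
∠G = 0.00° − 75.32° = -75.32°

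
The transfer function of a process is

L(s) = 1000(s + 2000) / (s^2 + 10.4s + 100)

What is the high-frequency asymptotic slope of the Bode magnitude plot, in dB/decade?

-20 dB/decade

Each pole contributes −20 dB/decade at high frequency; each zero contributes +20 dB/decade.
Net: 1 zero(s) − 2 pole(s) → -20 dB/decade.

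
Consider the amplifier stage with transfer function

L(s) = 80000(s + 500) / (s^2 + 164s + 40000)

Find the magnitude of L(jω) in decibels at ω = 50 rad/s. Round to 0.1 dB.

60.4 dB

At s = jω = j50:
zero (s+500): 500 + j50 → |·| = √(500²+50²) = √252500 ≈ 502.49, ∠ = arctan(50/500) ≈ 5.71°
quadratic: (j50)² + 164·j50 + 40000 = 37500 + j8200 → |·| ≈ 38386, ∠ ≈ 12.33°
|L| = 80000 · 502.49 / 38386 ≈ 1047.2
Gain = 20 log₁₀(1047.2) ≈ 60.40 dB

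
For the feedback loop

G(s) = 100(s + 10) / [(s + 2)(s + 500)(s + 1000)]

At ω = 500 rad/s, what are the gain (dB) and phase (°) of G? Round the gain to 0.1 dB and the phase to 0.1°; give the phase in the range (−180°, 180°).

At s = jω = j500:
zero (s+10): 10 + j500 → |·| = √(10²+500²) = √250100 ≈ 500.1, ∠ = arctan(500/10) ≈ 88.85°
pole (s+2): 2 + j500 → |·| = √(2²+500²) = √250004 ≈ 500, ∠ = arctan(500/2) ≈ 89.77°
pole (s+500): 500 + j500 → |·| = √(500²+500²) = √500000 ≈ 707.11, ∠ = arctan(500/500) ≈ 45.00°
pole (s+1000): 1000 + j500 → |·| = √(1000²+500²) = √1250000 ≈ 1118, ∠ = arctan(500/1000) ≈ 26.57°
|G| = 100 · 500.1 / 3.9527e+08 ≈ 0.00012652
Gain = 20 log₁₀(0.00012652) ≈ -77.96 dB
∠G = 88.85° − 161.34° = -72.49°

-78.0 dB, -72.5°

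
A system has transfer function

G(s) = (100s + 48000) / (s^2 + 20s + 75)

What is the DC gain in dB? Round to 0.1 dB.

G(0) = 48000 / 75 = 640
20 log₁₀(640) ≈ 56.12 dB

56.1 dB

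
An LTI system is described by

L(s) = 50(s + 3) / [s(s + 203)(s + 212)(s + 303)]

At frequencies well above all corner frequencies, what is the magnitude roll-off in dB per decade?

-60 dB/decade

Each pole contributes −20 dB/decade at high frequency; each zero contributes +20 dB/decade.
Net: 1 zero(s) − 4 pole(s) → -60 dB/decade.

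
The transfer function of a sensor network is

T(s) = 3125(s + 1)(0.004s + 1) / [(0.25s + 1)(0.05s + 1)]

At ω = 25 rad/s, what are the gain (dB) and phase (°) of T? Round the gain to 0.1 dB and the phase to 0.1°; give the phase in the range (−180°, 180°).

77.8 dB, -38.8°

At ω = 25 rad/s:
zero (1 + j25·1) = 1 + j25 → |·| ≈ 25.02, ∠ ≈ 87.71°
zero (1 + j25·0.004) = 1 + j0.1 → |·| ≈ 1.005, ∠ ≈ 5.71°
pole (1 + j25·0.25) = 1 + j6.25 → |·| ≈ 6.3295, ∠ ≈ 80.91°
pole (1 + j25·0.05) = 1 + j1.25 → |·| ≈ 1.6008, ∠ ≈ 51.34°
|T| = 3125 · 25.02 · 1.005 / (6.3295 · 1.6008) ≈ 7755.3
Gain = 20 log₁₀(7755.3) ≈ 77.79 dB
∠T = (87.71° + 5.71°) − (80.91° + 51.34°) = -38.83°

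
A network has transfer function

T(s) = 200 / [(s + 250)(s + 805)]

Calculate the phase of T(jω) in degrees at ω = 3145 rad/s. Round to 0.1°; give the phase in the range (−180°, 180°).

At s = jω = j3145:
pole (s+250): 250 + j3145 → |·| = √(250²+3145²) = √9953525 ≈ 3154.9, ∠ = arctan(3145/250) ≈ 85.46°
pole (s+805): 805 + j3145 → |·| = √(805²+3145²) = √10539050 ≈ 3246.4, ∠ = arctan(3145/805) ≈ 75.64°
∠T = 0.00° − 161.10° = -161.10°

-161.1°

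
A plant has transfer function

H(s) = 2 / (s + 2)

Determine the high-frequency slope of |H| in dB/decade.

Each pole contributes −20 dB/decade at high frequency; each zero contributes +20 dB/decade.
Net: 0 zero(s) − 1 pole(s) → -20 dB/decade.

-20 dB/decade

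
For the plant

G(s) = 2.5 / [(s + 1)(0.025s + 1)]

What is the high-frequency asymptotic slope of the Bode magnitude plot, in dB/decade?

-40 dB/decade

Each pole contributes −20 dB/decade at high frequency; each zero contributes +20 dB/decade.
Net: 0 zero(s) − 2 pole(s) → -40 dB/decade.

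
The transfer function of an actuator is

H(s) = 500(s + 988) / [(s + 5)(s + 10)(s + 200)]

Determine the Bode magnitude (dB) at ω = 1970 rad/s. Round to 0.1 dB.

-76.9 dB

At s = jω = j1970:
zero (s+988): 988 + j1970 → |·| = √(988²+1970²) = √4857044 ≈ 2203.9, ∠ = arctan(1970/988) ≈ 63.37°
pole (s+5): 5 + j1970 → |·| = √(5²+1970²) = √3880925 ≈ 1970, ∠ = arctan(1970/5) ≈ 89.85°
pole (s+10): 10 + j1970 → |·| = √(10²+1970²) = √3881000 ≈ 1970, ∠ = arctan(1970/10) ≈ 89.71°
pole (s+200): 200 + j1970 → |·| = √(200²+1970²) = √3920900 ≈ 1980.1, ∠ = arctan(1970/200) ≈ 84.20°
|H| = 500 · 2203.9 / 7.6846e+09 ≈ 0.0001434
Gain = 20 log₁₀(0.0001434) ≈ -76.87 dB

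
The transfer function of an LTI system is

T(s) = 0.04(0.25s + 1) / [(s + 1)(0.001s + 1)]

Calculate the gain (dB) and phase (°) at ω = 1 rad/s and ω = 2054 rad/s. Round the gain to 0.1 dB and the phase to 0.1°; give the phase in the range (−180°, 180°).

At ω = 1 rad/s:
zero (1 + j1·0.25) = 1 + j0.25 → |·| ≈ 1.0308, ∠ ≈ 14.04°
pole (1 + j1·1) = 1 + j1 → |·| ≈ 1.4142, ∠ ≈ 45.00°
pole (1 + j1·0.001) = 1 + j0.001 → |·| ≈ 1, ∠ ≈ 0.06°
|T| = 0.04 · 1.0308 / (1.4142 · 1) ≈ 0.029156
Gain = 20 log₁₀(0.029156) ≈ -30.71 dB
∠T = (14.04°) − (45.00° + 0.06°) = -31.02°

At ω = 2054 rad/s:
zero (1 + j2054·0.25) = 1 + j513.5 → |·| ≈ 513.5, ∠ ≈ 89.89°
pole (1 + j2054·1) = 1 + j2054 → |·| ≈ 2054, ∠ ≈ 89.97°
pole (1 + j2054·0.001) = 1 + j2.054 → |·| ≈ 2.2845, ∠ ≈ 64.04°
|T| = 0.04 · 513.5 / (2054 · 2.2845) ≈ 0.0043773
Gain = 20 log₁₀(0.0043773) ≈ -47.18 dB
∠T = (89.89°) − (89.97° + 64.04°) = -64.12°

ω = 1: -30.7 dB, -31.0°; ω = 2054: -47.2 dB, -64.1°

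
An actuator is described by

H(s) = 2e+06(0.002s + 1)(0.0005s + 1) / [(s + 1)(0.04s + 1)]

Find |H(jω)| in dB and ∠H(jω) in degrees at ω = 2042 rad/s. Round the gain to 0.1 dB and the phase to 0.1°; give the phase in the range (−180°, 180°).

At ω = 2042 rad/s:
zero (1 + j2042·0.002) = 1 + j4.084 → |·| ≈ 4.2046, ∠ ≈ 76.24°
zero (1 + j2042·0.0005) = 1 + j1.021 → |·| ≈ 1.4291, ∠ ≈ 45.60°
pole (1 + j2042·1) = 1 + j2042 → |·| ≈ 2042, ∠ ≈ 89.97°
pole (1 + j2042·0.04) = 1 + j81.68 → |·| ≈ 81.686, ∠ ≈ 89.30°
|H| = 2e+06 · 4.2046 · 1.4291 / (2042 · 81.686) ≈ 72.047
Gain = 20 log₁₀(72.047) ≈ 37.15 dB
∠H = (76.24° + 45.60°) − (89.97° + 89.30°) = -57.43°

37.2 dB, -57.4°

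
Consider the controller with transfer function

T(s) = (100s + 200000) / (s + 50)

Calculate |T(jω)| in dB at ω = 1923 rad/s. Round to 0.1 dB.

43.2 dB

Substitute s = j1923:
Numerator: 100(j1923) + 200000 = 200000 + j192300
Denominator: (j1923) + 50 = 50 + j1923
|N| = √(200000² + 192300²) ≈ 2.7745e+05, ∠N ≈ 43.88°
|D| = √(50² + 1923²) ≈ 1923.6, ∠D ≈ 88.51°
|T| = 2.7745e+05 / 1923.6 ≈ 144.23
Gain = 20 log₁₀(144.23) ≈ 43.18 dB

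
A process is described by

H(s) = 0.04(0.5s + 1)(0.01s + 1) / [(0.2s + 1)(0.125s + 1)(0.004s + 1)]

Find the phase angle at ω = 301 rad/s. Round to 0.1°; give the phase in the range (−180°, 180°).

-66.6°

At ω = 301 rad/s:
zero (1 + j301·0.5) = 1 + j150.5 → |·| ≈ 150.5, ∠ ≈ 89.62°
zero (1 + j301·0.01) = 1 + j3.01 → |·| ≈ 3.1718, ∠ ≈ 71.62°
pole (1 + j301·0.2) = 1 + j60.2 → |·| ≈ 60.208, ∠ ≈ 89.05°
pole (1 + j301·0.125) = 1 + j37.625 → |·| ≈ 37.638, ∠ ≈ 88.48°
pole (1 + j301·0.004) = 1 + j1.204 → |·| ≈ 1.5651, ∠ ≈ 50.29°
∠H = (89.62° + 71.62°) − (89.05° + 88.48° + 50.29°) = -66.58°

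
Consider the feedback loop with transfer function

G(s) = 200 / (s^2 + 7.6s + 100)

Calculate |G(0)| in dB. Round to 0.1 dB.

6.0 dB

G(0) = 200 / 100 = 2
20 log₁₀(2) ≈ 6.02 dB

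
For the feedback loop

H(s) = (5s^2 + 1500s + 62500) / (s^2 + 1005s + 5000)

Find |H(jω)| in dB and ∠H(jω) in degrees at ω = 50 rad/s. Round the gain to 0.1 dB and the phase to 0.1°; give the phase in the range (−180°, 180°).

5.1 dB, -30.8°

Substitute s = j50:
Numerator: 5(j50)^2 + 1500(j50) + 62500 = 50000 + j75000
Denominator: (j50)^2 + 1005(j50) + 5000 = 2500 + j50250
|N| = √(50000² + 75000²) ≈ 90139, ∠N ≈ 56.31°
|D| = √(2500² + 50250²) ≈ 50312, ∠D ≈ 87.15°
|H| = 90139 / 50312 ≈ 1.7916
Gain = 20 log₁₀(1.7916) ≈ 5.06 dB
∠H = 56.31° − 87.15° = -30.84°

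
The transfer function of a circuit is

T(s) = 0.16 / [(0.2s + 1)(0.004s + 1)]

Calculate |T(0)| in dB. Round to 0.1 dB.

T(0) = 0.16 · 1 / 1 = 0.16
20 log₁₀(0.16) ≈ -15.92 dB

-15.9 dB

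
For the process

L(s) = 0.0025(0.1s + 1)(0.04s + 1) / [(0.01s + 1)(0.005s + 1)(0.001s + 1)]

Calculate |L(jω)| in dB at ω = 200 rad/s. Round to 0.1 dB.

At ω = 200 rad/s:
zero (1 + j200·0.1) = 1 + j20 → |·| ≈ 20.025, ∠ ≈ 87.14°
zero (1 + j200·0.04) = 1 + j8 → |·| ≈ 8.0623, ∠ ≈ 82.87°
pole (1 + j200·0.01) = 1 + j2 → |·| ≈ 2.2361, ∠ ≈ 63.43°
pole (1 + j200·0.005) = 1 + j1 → |·| ≈ 1.4142, ∠ ≈ 45.00°
pole (1 + j200·0.001) = 1 + j0.2 → |·| ≈ 1.0198, ∠ ≈ 11.31°
|L| = 0.0025 · 20.025 · 8.0623 / (2.2361 · 1.4142 · 1.0198) ≈ 0.12516
Gain = 20 log₁₀(0.12516) ≈ -18.05 dB

-18.1 dB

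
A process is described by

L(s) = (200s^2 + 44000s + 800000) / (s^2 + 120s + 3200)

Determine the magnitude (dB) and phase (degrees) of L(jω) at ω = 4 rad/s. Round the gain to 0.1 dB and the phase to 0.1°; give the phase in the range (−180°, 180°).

Substitute s = j4:
Numerator: 200(j4)^2 + 44000(j4) + 800000 = 796800 + j176000
Denominator: (j4)^2 + 120(j4) + 3200 = 3184 + j480
|N| = √(796800² + 176000²) ≈ 8.1601e+05, ∠N ≈ 12.46°
|D| = √(3184² + 480²) ≈ 3220, ∠D ≈ 8.57°
|L| = 8.1601e+05 / 3220 ≈ 253.42
Gain = 20 log₁₀(253.42) ≈ 48.08 dB
∠L = 12.46° − 8.57° = 3.89°

48.1 dB, 3.9°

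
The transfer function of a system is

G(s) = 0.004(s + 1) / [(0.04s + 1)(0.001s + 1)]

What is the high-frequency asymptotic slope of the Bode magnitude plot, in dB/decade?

Each pole contributes −20 dB/decade at high frequency; each zero contributes +20 dB/decade.
Net: 1 zero(s) − 2 pole(s) → -20 dB/decade.

-20 dB/decade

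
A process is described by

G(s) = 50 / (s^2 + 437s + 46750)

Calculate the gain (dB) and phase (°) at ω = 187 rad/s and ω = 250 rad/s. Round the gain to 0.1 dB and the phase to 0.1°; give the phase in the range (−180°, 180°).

ω = 187: -64.4 dB, -81.8°; ω = 250: -66.9 dB, -98.2°

Substitute s = j187:
Numerator: 50 = 50 + j0
Denominator: (j187)^2 + 437(j187) + 46750 = 11781 + j81719
|N| = √(50² + 0²) ≈ 50, ∠N ≈ 0.00°
|D| = √(11781² + 81719²) ≈ 82564, ∠D ≈ 81.80°
|G| = 50 / 82564 ≈ 0.00060559
Gain = 20 log₁₀(0.00060559) ≈ -64.36 dB
∠G = 0.00° − 81.80° = -81.80°

Substitute s = j250:
Numerator: 50 = 50 + j0
Denominator: (j250)^2 + 437(j250) + 46750 = -15750 + j109250
|N| = √(50² + 0²) ≈ 50, ∠N ≈ 0.00°
|D| = √(15750² + 109250²) ≈ 1.1038e+05, ∠D ≈ 98.20°
|G| = 50 / 1.1038e+05 ≈ 0.00045298
Gain = 20 log₁₀(0.00045298) ≈ -66.88 dB
∠G = 0.00° − 98.20° = -98.20°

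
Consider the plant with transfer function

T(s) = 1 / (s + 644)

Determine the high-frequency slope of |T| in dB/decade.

Each pole contributes −20 dB/decade at high frequency; each zero contributes +20 dB/decade.
Net: 0 zero(s) − 1 pole(s) → -20 dB/decade.

-20 dB/decade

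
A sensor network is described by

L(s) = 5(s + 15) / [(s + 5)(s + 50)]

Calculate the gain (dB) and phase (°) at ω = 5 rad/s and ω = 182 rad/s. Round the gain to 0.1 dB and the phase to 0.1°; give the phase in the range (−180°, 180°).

ω = 5: -13.1 dB, -32.3°; ω = 182: -31.5 dB, -77.8°

At s = jω = j5:
zero (s+15): 15 + j5 → |·| = √(15²+5²) = √250 ≈ 15.811, ∠ = arctan(5/15) ≈ 18.43°
pole (s+5): 5 + j5 → |·| = √(5²+5²) = √50 ≈ 7.0711, ∠ = arctan(5/5) ≈ 45.00°
pole (s+50): 50 + j5 → |·| = √(50²+5²) = √2525 ≈ 50.249, ∠ = arctan(5/50) ≈ 5.71°
|L| = 5 · 15.811 / 355.32 ≈ 0.22249
Gain = 20 log₁₀(0.22249) ≈ -13.05 dB
∠L = 18.43° − 50.71° = -32.28°

At s = jω = j182:
zero (s+15): 15 + j182 → |·| = √(15²+182²) = √33349 ≈ 182.62, ∠ = arctan(182/15) ≈ 85.29°
pole (s+5): 5 + j182 → |·| = √(5²+182²) = √33149 ≈ 182.07, ∠ = arctan(182/5) ≈ 88.43°
pole (s+50): 50 + j182 → |·| = √(50²+182²) = √35624 ≈ 188.74, ∠ = arctan(182/50) ≈ 74.64°
|L| = 5 · 182.62 / 34364 ≈ 0.026571
Gain = 20 log₁₀(0.026571) ≈ -31.51 dB
∠L = 85.29° − 163.07° = -77.78°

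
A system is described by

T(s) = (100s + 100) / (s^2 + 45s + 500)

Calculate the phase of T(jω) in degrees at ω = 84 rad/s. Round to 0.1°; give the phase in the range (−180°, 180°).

-60.7°

Substitute s = j84:
Numerator: 100(j84) + 100 = 100 + j8400
Denominator: (j84)^2 + 45(j84) + 500 = -6556 + j3780
|N| = √(100² + 8400²) ≈ 8400.6, ∠N ≈ 89.32°
|D| = √(6556² + 3780²) ≈ 7567.7, ∠D ≈ 150.03°
∠T = 89.32° − 150.03° = -60.71°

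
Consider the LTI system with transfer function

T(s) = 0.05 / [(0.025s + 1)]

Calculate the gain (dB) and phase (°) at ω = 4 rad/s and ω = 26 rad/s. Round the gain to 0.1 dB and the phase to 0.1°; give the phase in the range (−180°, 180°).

At ω = 4 rad/s:
pole (1 + j4·0.025) = 1 + j0.1 → |·| ≈ 1.005, ∠ ≈ 5.71°
|T| = 0.05 · 1 / (1.005) ≈ 0.049751
Gain = 20 log₁₀(0.049751) ≈ -26.06 dB
∠T = (0°) − (5.71°) = -5.71°

At ω = 26 rad/s:
pole (1 + j26·0.025) = 1 + j0.65 → |·| ≈ 1.1927, ∠ ≈ 33.02°
|T| = 0.05 · 1 / (1.1927) ≈ 0.041922
Gain = 20 log₁₀(0.041922) ≈ -27.55 dB
∠T = (0°) − (33.02°) = -33.02°

ω = 4: -26.1 dB, -5.7°; ω = 26: -27.6 dB, -33.0°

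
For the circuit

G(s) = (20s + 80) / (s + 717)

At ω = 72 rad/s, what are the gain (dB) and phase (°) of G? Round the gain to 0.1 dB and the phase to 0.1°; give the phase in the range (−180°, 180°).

Substitute s = j72:
Numerator: 20(j72) + 80 = 80 + j1440
Denominator: (j72) + 717 = 717 + j72
|N| = √(80² + 1440²) ≈ 1442.2, ∠N ≈ 86.82°
|D| = √(717² + 72²) ≈ 720.61, ∠D ≈ 5.73°
|G| = 1442.2 / 720.61 ≈ 2.0014
Gain = 20 log₁₀(2.0014) ≈ 6.03 dB
∠G = 86.82° − 5.73° = 81.09°

6.0 dB, 81.1°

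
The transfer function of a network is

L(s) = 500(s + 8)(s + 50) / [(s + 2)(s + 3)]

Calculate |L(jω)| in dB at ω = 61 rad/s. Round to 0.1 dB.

At s = jω = j61:
zero (s+8): 8 + j61 → |·| = √(8²+61²) = √3785 ≈ 61.522, ∠ = arctan(61/8) ≈ 82.53°
zero (s+50): 50 + j61 → |·| = √(50²+61²) = √6221 ≈ 78.873, ∠ = arctan(61/50) ≈ 50.66°
pole (s+2): 2 + j61 → |·| = √(2²+61²) = √3725 ≈ 61.033, ∠ = arctan(61/2) ≈ 88.12°
pole (s+3): 3 + j61 → |·| = √(3²+61²) = √3730 ≈ 61.074, ∠ = arctan(61/3) ≈ 87.18°
|L| = 500 · 4852.4 / 3727.5 ≈ 650.89
Gain = 20 log₁₀(650.89) ≈ 56.27 dB

56.3 dB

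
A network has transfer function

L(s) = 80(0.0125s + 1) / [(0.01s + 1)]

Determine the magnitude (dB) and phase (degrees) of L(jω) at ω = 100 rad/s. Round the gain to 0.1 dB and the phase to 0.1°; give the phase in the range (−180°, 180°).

At ω = 100 rad/s:
zero (1 + j100·0.0125) = 1 + j1.25 → |·| ≈ 1.6008, ∠ ≈ 51.34°
pole (1 + j100·0.01) = 1 + j1 → |·| ≈ 1.4142, ∠ ≈ 45.00°
|L| = 80 · 1.6008 / (1.4142) ≈ 90.556
Gain = 20 log₁₀(90.556) ≈ 39.14 dB
∠L = (51.34°) − (45.00°) = 6.34°

39.1 dB, 6.3°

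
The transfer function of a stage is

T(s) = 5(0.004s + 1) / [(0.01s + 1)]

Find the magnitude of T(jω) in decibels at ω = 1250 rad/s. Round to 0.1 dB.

At ω = 1250 rad/s:
zero (1 + j1250·0.004) = 1 + j5 → |·| ≈ 5.099, ∠ ≈ 78.69°
pole (1 + j1250·0.01) = 1 + j12.5 → |·| ≈ 12.54, ∠ ≈ 85.43°
|T| = 5 · 5.099 / (12.54) ≈ 2.0331
Gain = 20 log₁₀(2.0331) ≈ 6.16 dB

6.2 dB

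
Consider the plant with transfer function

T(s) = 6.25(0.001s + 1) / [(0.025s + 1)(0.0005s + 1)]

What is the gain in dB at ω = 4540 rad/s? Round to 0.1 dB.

-19.7 dB

At ω = 4540 rad/s:
zero (1 + j4540·0.001) = 1 + j4.54 → |·| ≈ 4.6488, ∠ ≈ 77.58°
pole (1 + j4540·0.025) = 1 + j113.5 → |·| ≈ 113.5, ∠ ≈ 89.50°
pole (1 + j4540·0.0005) = 1 + j2.27 → |·| ≈ 2.4805, ∠ ≈ 66.23°
|T| = 6.25 · 4.6488 / (113.5 · 2.4805) ≈ 0.1032
Gain = 20 log₁₀(0.1032) ≈ -19.73 dB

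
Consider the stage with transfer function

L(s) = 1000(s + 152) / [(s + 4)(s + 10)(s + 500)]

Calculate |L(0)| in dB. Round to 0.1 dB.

17.6 dB

L(0) = 1000·152 / (4·10·500) = 7.6
20 log₁₀(7.6) ≈ 17.62 dB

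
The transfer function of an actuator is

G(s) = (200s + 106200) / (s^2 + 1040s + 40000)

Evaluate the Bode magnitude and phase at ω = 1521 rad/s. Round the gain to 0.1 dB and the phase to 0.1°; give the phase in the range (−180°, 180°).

Substitute s = j1521:
Numerator: 200(j1521) + 106200 = 106200 + j304200
Denominator: (j1521)^2 + 1040(j1521) + 40000 = -2273441 + j1581840
|N| = √(106200² + 304200²) ≈ 3.2221e+05, ∠N ≈ 70.76°
|D| = √(2273441² + 1581840²) ≈ 2.7696e+06, ∠D ≈ 145.17°
|G| = 3.2221e+05 / 2.7696e+06 ≈ 0.11634
Gain = 20 log₁₀(0.11634) ≈ -18.69 dB
∠G = 70.76° − 145.17° = -74.41°

-18.7 dB, -74.4°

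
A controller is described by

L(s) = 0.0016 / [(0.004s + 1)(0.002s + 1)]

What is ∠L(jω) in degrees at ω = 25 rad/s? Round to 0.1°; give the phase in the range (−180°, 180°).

-8.6°

At ω = 25 rad/s:
pole (1 + j25·0.004) = 1 + j0.1 → |·| ≈ 1.005, ∠ ≈ 5.71°
pole (1 + j25·0.002) = 1 + j0.05 → |·| ≈ 1.0012, ∠ ≈ 2.86°
∠L = (0°) − (5.71° + 2.86°) = -8.57°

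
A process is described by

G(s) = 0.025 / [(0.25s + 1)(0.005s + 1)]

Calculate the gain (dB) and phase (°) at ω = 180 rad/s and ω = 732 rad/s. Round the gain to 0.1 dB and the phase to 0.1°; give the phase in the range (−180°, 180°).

At ω = 180 rad/s:
pole (1 + j180·0.25) = 1 + j45 → |·| ≈ 45.011, ∠ ≈ 88.73°
pole (1 + j180·0.005) = 1 + j0.9 → |·| ≈ 1.3454, ∠ ≈ 41.99°
|G| = 0.025 · 1 / (45.011 · 1.3454) ≈ 0.00041283
Gain = 20 log₁₀(0.00041283) ≈ -67.68 dB
∠G = (0°) − (88.73° + 41.99°) = -130.72°

At ω = 732 rad/s:
pole (1 + j732·0.25) = 1 + j183 → |·| ≈ 183, ∠ ≈ 89.69°
pole (1 + j732·0.005) = 1 + j3.66 → |·| ≈ 3.7942, ∠ ≈ 74.72°
|G| = 0.025 · 1 / (183 · 3.7942) ≈ 3.6005e-05
Gain = 20 log₁₀(3.6005e-05) ≈ -88.87 dB
∠G = (0°) − (89.69° + 74.72°) = -164.41°

ω = 180: -67.7 dB, -130.7°; ω = 732: -88.9 dB, -164.4°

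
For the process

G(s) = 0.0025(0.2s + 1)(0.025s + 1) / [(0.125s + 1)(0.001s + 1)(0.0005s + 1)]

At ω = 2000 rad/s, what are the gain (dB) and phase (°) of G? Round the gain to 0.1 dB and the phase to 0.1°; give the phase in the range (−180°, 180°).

-24.0 dB, -19.5°

At ω = 2000 rad/s:
zero (1 + j2000·0.2) = 1 + j400 → |·| ≈ 400, ∠ ≈ 89.86°
zero (1 + j2000·0.025) = 1 + j50 → |·| ≈ 50.01, ∠ ≈ 88.85°
pole (1 + j2000·0.125) = 1 + j250 → |·| ≈ 250, ∠ ≈ 89.77°
pole (1 + j2000·0.001) = 1 + j2 → |·| ≈ 2.2361, ∠ ≈ 63.43°
pole (1 + j2000·0.0005) = 1 + j1 → |·| ≈ 1.4142, ∠ ≈ 45.00°
|G| = 0.0025 · 400 · 50.01 / (250 · 2.2361 · 1.4142) ≈ 0.063258
Gain = 20 log₁₀(0.063258) ≈ -23.98 dB
∠G = (89.86° + 88.85°) − (89.77° + 63.43° + 45.00°) = -19.49°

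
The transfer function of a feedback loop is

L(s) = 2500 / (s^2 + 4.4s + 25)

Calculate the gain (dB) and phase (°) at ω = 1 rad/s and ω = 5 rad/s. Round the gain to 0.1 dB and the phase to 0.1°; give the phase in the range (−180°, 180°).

ω = 1: 40.2 dB, -10.4°; ω = 5: 41.1 dB, -90.0°

At s = jω = j1:
quadratic: (j1)² + 4.4·j1 + 25 = 24 + j4.4 → |·| ≈ 24.4, ∠ ≈ 10.39°
|L| = 2500 / 24.4 ≈ 102.46
Gain = 20 log₁₀(102.46) ≈ 40.21 dB
∠L = 0.00° − 10.39° = -10.39°

At s = jω = j5:
quadratic: (j5)² + 4.4·j5 + 25 = 0 + j22 → |·| ≈ 22, ∠ ≈ 90.00°
|L| = 2500 / 22 ≈ 113.64
Gain = 20 log₁₀(113.64) ≈ 41.11 dB
∠L = 0.00° − 90.00° = -90.00°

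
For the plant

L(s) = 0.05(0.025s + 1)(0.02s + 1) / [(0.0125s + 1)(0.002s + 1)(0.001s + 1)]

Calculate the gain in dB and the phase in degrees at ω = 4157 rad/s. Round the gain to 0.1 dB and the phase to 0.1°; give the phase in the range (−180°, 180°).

-12.7 dB, -69.8°

At ω = 4157 rad/s:
zero (1 + j4157·0.025) = 1 + j103.925 → |·| ≈ 103.93, ∠ ≈ 89.45°
zero (1 + j4157·0.02) = 1 + j83.14 → |·| ≈ 83.146, ∠ ≈ 89.31°
pole (1 + j4157·0.0125) = 1 + j51.9625 → |·| ≈ 51.972, ∠ ≈ 88.90°
pole (1 + j4157·0.002) = 1 + j8.314 → |·| ≈ 8.3739, ∠ ≈ 83.14°
pole (1 + j4157·0.001) = 1 + j4.157 → |·| ≈ 4.2756, ∠ ≈ 76.47°
|L| = 0.05 · 103.93 · 83.146 / (51.972 · 8.3739 · 4.2756) ≈ 0.2322
Gain = 20 log₁₀(0.2322) ≈ -12.68 dB
∠L = (89.45° + 89.31°) − (88.90° + 83.14° + 76.47°) = -69.75°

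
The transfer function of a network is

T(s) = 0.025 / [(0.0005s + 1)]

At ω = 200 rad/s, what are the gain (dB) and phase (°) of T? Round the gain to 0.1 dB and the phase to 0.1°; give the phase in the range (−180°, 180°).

At ω = 200 rad/s:
pole (1 + j200·0.0005) = 1 + j0.1 → |·| ≈ 1.005, ∠ ≈ 5.71°
|T| = 0.025 · 1 / (1.005) ≈ 0.024876
Gain = 20 log₁₀(0.024876) ≈ -32.08 dB
∠T = (0°) − (5.71°) = -5.71°

-32.1 dB, -5.7°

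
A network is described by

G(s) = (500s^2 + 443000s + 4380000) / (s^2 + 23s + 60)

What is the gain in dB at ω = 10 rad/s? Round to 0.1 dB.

88.5 dB

Substitute s = j10:
Numerator: 500(j10)^2 + 443000(j10) + 4380000 = 4330000 + j4430000
Denominator: (j10)^2 + 23(j10) + 60 = -40 + j230
|N| = √(4330000² + 4430000²) ≈ 6.1947e+06, ∠N ≈ 45.65°
|D| = √(40² + 230²) ≈ 233.45, ∠D ≈ 99.87°
|G| = 6.1947e+06 / 233.45 ≈ 26535
Gain = 20 log₁₀(26535) ≈ 88.48 dB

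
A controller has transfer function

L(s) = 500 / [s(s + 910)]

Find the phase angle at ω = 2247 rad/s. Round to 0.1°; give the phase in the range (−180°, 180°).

-158.0°

At s = jω = j2247:
pole (s+910): 910 + j2247 → |·| = √(910²+2247²) = √5877109 ≈ 2424.3, ∠ = arctan(2247/910) ≈ 67.95°
pole at origin: |s| = 2247, ∠ = 90.00° (in denominator)
∠L = 0.00° − 157.95° = -157.95°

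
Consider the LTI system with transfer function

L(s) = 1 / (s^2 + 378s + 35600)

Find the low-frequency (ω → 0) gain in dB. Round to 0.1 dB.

-91.0 dB

L(0) = 1 / 35600 ≈ 2.809e-05
20 log₁₀(2.809e-05) ≈ -91.03 dB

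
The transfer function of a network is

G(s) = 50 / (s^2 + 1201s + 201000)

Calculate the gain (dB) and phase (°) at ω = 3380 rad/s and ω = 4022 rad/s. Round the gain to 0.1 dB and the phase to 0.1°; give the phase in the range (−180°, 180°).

ω = 3380: -107.6 dB, -160.1°; ω = 4022: -110.5 dB, -163.2°

Substitute s = j3380:
Numerator: 50 = 50 + j0
Denominator: (j3380)^2 + 1201(j3380) + 201000 = -11223400 + j4059380
|N| = √(50² + 0²) ≈ 50, ∠N ≈ 0.00°
|D| = √(11223400² + 4059380²) ≈ 1.1935e+07, ∠D ≈ 160.12°
|G| = 50 / 1.1935e+07 ≈ 4.1894e-06
Gain = 20 log₁₀(4.1894e-06) ≈ -107.56 dB
∠G = 0.00° − 160.12° = -160.12°

Substitute s = j4022:
Numerator: 50 = 50 + j0
Denominator: (j4022)^2 + 1201(j4022) + 201000 = -15975484 + j4830422
|N| = √(50² + 0²) ≈ 50, ∠N ≈ 0.00°
|D| = √(15975484² + 4830422²) ≈ 1.669e+07, ∠D ≈ 163.18°
|G| = 50 / 1.669e+07 ≈ 2.9958e-06
Gain = 20 log₁₀(2.9958e-06) ≈ -110.47 dB
∠G = 0.00° − 163.18° = -163.18°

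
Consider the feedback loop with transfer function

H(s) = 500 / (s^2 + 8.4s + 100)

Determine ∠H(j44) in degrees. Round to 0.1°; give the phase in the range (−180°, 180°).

At s = jω = j44:
quadratic: (j44)² + 8.4·j44 + 100 = -1836 + j369.6 → |·| ≈ 1872.8, ∠ ≈ 168.62°
∠H = 0.00° − 168.62° = -168.62°

-168.6°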